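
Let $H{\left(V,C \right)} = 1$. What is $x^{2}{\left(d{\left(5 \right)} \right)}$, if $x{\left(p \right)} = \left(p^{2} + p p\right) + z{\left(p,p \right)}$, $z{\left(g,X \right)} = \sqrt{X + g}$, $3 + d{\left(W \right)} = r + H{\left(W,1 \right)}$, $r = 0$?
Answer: $60 + 32 i \approx 60.0 + 32.0 i$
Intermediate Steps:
$d{\left(W \right)} = -2$ ($d{\left(W \right)} = -3 + \left(0 + 1\right) = -3 + 1 = -2$)
$x{\left(p \right)} = 2 p^{2} + \sqrt{2} \sqrt{p}$ ($x{\left(p \right)} = \left(p^{2} + p p\right) + \sqrt{p + p} = \left(p^{2} + p^{2}\right) + \sqrt{2 p} = 2 p^{2} + \sqrt{2} \sqrt{p}$)
$x^{2}{\left(d{\left(5 \right)} \right)} = \left(2 \left(-2\right)^{2} + \sqrt{2} \sqrt{-2}\right)^{2} = \left(2 \cdot 4 + \sqrt{2} i \sqrt{2}\right)^{2} = \left(8 + 2 i\right)^{2}$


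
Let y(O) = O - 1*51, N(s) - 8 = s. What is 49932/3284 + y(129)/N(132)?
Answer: 905829/57470 ≈ 15.762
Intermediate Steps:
N(s) = 8 + s
y(O) = -51 + O (y(O) = O - 51 = -51 + O)
49932/3284 + y(129)/N(132) = 49932/3284 + (-51 + 129)/(8 + 132) = 49932*(1/3284) + 78/140 = 12483/821 + 78*(1/140) = 12483/821 + 39/70 = 905829/57470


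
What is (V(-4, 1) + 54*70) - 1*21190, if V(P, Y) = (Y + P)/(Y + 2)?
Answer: -17411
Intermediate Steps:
V(P, Y) = (P + Y)/(2 + Y)
(V(-4, 1) + 54*70) - 1*21190 = ((-4 + 1)/(2 + 1) + 54*70) - 1*21190 = (-3/3 + 3780) - 21190 = ((⅓)*(-3) + 3780) - 21190 = (-1 + 3780) - 21190 = 3779 - 21190 = -17411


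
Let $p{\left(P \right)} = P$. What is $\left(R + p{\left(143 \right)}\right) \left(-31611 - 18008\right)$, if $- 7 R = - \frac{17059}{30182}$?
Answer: $- \frac{214277815597}{30182} \approx -7.0995 \cdot 10^{6}$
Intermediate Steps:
$R = \frac{2437}{30182}$ ($R = - \frac{\left(-17059\right) \frac{1}{30182}}{7} = \left(- \frac{1}{7}\right) \left(- \frac{17059}{30182}\right) = \frac{2437}{30182} \approx 0.080743$)
$\left(R + p{\left(143 \right)}\right) \left(-31611 - 18008\right) = \left(\frac{2437}{30182} + 143\right) \left(-31611 - 18008\right) = \frac{4318463}{30182} \left(-49619\right) = - \frac{214277815597}{30182}$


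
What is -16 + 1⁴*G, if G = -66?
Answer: -82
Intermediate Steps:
-16 + 1⁴*G = -16 + 1⁴*(-66) = -16 + 1*(-66) = -16 - 66 = -82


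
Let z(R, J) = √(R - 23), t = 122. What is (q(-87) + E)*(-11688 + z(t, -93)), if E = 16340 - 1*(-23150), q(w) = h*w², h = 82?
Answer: -7715809824 + 1980444*√11 ≈ -7.7092e+9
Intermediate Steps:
z(R, J) = √(-23 + R)
q(w) = 82*w²
E = 39490 (E = 16340 + 23150 = 39490)
(q(-87) + E)*(-11688 + z(t, -93)) = (82*(-87)² + 39490)*(-11688 + √(-23 + 122)) = (82*7569 + 39490)*(-11688 + √99) = (620658 + 39490)*(-11688 + 3*√11) = 660148*(-11688 + 3*√11) = -7715809824 + 1980444*√11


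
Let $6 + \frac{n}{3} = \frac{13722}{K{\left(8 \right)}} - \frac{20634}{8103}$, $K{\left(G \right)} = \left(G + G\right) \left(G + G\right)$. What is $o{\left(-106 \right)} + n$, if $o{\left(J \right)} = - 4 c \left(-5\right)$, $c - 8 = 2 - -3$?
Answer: $\frac{136619707}{345728} \approx 395.17$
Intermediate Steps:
$c = 13$ ($c = 8 + \left(2 - -3\right) = 8 + \left(2 + 3\right) = 8 + 5 = 13$)
$K{\left(G \right)} = 4 G^{2}$ ($K{\left(G \right)} = 2 G 2 G = 4 G^{2}$)
$o{\left(J \right)} = 260$ ($o{\left(J \right)} = \left(-4\right) 13 \left(-5\right) = \left(-52\right) \left(-5\right) = 260$)
$n = \frac{46730427}{345728}$ ($n = -18 + 3 \left(\frac{13722}{4 \cdot 8^{2}} - \frac{20634}{8103}\right) = -18 + 3 \left(\frac{13722}{4 \cdot 64} - \frac{6878}{2701}\right) = -18 + 3 \left(\frac{13722}{256} - \frac{6878}{2701}\right) = -18 + 3 \left(13722 \cdot \frac{1}{256} - \frac{6878}{2701}\right) = -18 + 3 \left(\frac{6861}{128} - \frac{6878}{2701}\right) = -18 + 3 \cdot \frac{17651177}{345728} = -18 + \frac{52953531}{345728} = \frac{46730427}{345728} \approx 135.17$)
$o{\left(-106 \right)} + n = 260 + \frac{46730427}{345728} = \frac{136619707}{345728}$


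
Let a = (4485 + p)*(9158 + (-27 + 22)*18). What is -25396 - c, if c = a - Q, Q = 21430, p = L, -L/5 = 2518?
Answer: 73492174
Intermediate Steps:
L = -12590 (L = -5*2518 = -12590)
p = -12590
a = -73496140 (a = (4485 - 12590)*(9158 + (-27 + 22)*18) = -8105*(9158 - 5*18) = -8105*(9158 - 90) = -8105*9068 = -73496140)
c = -73517570 (c = -73496140 - 1*21430 = -73496140 - 21430 = -73517570)
-25396 - c = -25396 - 1*(-73517570) = -25396 + 73517570 = 73492174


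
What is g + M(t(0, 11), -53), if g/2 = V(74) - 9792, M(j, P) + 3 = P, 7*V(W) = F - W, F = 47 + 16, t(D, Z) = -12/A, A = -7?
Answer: -137502/7 ≈ -19643.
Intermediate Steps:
t(D, Z) = 12/7 (t(D, Z) = -12/(-7) = -12*(-⅐) = 12/7)
F = 63
V(W) = 9 - W/7 (V(W) = (63 - W)/7 = 9 - W/7)
M(j, P) = -3 + P
g = -137110/7 (g = 2*((9 - ⅐*74) - 9792) = 2*((9 - 74/7) - 9792) = 2*(-11/7 - 9792) = 2*(-68555/7) = -137110/7 ≈ -19587.)
g + M(t(0, 11), -53) = -137110/7 + (-3 - 53) = -137110/7 - 56 = -137502/7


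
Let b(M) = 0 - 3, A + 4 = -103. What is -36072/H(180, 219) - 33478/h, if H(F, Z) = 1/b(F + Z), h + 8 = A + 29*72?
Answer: 213476690/1973 ≈ 1.0820e+5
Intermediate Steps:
A = -107 (A = -4 - 103 = -107)
b(M) = -3
h = 1973 (h = -8 + (-107 + 29*72) = -8 + (-107 + 2088) = -8 + 1981 = 1973)
H(F, Z) = -⅓ (H(F, Z) = 1/(-3) = -⅓)
-36072/H(180, 219) - 33478/h = -36072/(-⅓) - 33478/1973 = -36072*(-3) - 33478*1/1973 = 108216 - 33478/1973 = 213476690/1973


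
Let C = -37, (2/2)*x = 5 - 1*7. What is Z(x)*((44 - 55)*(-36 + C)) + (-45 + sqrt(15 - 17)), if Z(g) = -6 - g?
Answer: -3257 + I*sqrt(2) ≈ -3257.0 + 1.4142*I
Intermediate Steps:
x = -2 (x = 5 - 1*7 = 5 - 7 = -2)
Z(x)*((44 - 55)*(-36 + C)) + (-45 + sqrt(15 - 17)) = (-6 - 1*(-2))*((44 - 55)*(-36 - 37)) + (-45 + sqrt(15 - 17)) = (-6 + 2)*(-11*(-73)) + (-45 + sqrt(-2)) = -4*803 + (-45 + I*sqrt(2)) = -3212 + (-45 + I*sqrt(2)) = -3257 + I*sqrt(2)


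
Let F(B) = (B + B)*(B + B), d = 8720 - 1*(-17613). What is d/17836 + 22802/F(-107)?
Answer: 403160635/204204364 ≈ 1.9743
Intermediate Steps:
d = 26333 (d = 8720 + 17613 = 26333)
F(B) = 4*B**2 (F(B) = (2*B)*(2*B) = 4*B**2)
d/17836 + 22802/F(-107) = 26333/17836 + 22802/((4*(-107)**2)) = 26333*(1/17836) + 22802/((4*11449)) = 26333/17836 + 22802/45796 = 26333/17836 + 22802*(1/45796) = 26333/17836 + 11401/22898 = 403160635/204204364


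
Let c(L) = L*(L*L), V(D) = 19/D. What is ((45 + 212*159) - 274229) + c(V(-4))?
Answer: -15397323/64 ≈ -2.4058e+5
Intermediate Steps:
c(L) = L³ (c(L) = L*L² = L³)
((45 + 212*159) - 274229) + c(V(-4)) = ((45 + 212*159) - 274229) + (19/(-4))³ = ((45 + 33708) - 274229) + (19*(-¼))³ = (33753 - 274229) + (-19/4)³ = -240476 - 6859/64 = -15397323/64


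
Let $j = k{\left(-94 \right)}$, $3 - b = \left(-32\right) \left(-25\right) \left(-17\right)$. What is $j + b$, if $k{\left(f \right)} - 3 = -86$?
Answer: $13520$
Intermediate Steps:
$k{\left(f \right)} = -83$ ($k{\left(f \right)} = 3 - 86 = -83$)
$b = 13603$ ($b = 3 - \left(-32\right) \left(-25\right) \left(-17\right) = 3 - 800 \left(-17\right) = 3 - -13600 = 3 + 13600 = 13603$)
$j = -83$
$j + b = -83 + 13603 = 13520$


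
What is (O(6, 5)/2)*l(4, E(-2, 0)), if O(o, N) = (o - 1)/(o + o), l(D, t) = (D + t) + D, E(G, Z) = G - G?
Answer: 5/3 ≈ 1.6667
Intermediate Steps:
E(G, Z) = 0
l(D, t) = t + 2*D
O(o, N) = (-1 + o)/(2*o) (O(o, N) = (-1 + o)/((2*o)) = (-1 + o)*(1/(2*o)) = (-1 + o)/(2*o))
(O(6, 5)/2)*l(4, E(-2, 0)) = (((½)*(-1 + 6)/6)/2)*(0 + 2*4) = (((½)*(⅙)*5)*(½))*(0 + 8) = ((5/12)*(½))*8 = (5/24)*8 = 5/3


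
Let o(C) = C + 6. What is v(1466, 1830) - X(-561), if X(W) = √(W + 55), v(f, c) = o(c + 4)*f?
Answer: 2697440 - I*√506 ≈ 2.6974e+6 - 22.494*I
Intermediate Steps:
o(C) = 6 + C
v(f, c) = f*(10 + c) (v(f, c) = (6 + (c + 4))*f = (6 + (4 + c))*f = (10 + c)*f = f*(10 + c))
X(W) = √(55 + W)
v(1466, 1830) - X(-561) = 1466*(10 + 1830) - √(55 - 561) = 1466*1840 - √(-506) = 2697440 - I*√506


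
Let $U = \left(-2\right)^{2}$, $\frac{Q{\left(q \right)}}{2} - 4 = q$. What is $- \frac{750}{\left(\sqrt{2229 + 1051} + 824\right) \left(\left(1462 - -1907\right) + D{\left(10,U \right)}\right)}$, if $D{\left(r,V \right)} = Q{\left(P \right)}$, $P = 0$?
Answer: $- \frac{12875}{47538029} + \frac{125 \sqrt{205}}{95076058} \approx -0.00025201$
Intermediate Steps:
$Q{\left(q \right)} = 8 + 2 q$
$U = 4$
$D{\left(r,V \right)} = 8$ ($D{\left(r,V \right)} = 8 + 2 \cdot 0 = 8 + 0 = 8$)
$- \frac{750}{\left(\sqrt{2229 + 1051} + 824\right) \left(\left(1462 - -1907\right) + D{\left(10,U \right)}\right)} = - \frac{750}{\left(\sqrt{2229 + 1051} + 824\right) \left(\left(1462 - -1907\right) + 8\right)} = - \frac{750}{\left(\sqrt{3280} + 824\right) \left(\left(1462 + 1907\right) + 8\right)} = - \frac{750}{\left(4 \sqrt{205} + 824\right) \left(3369 + 8\right)} = - \frac{750}{\left(824 + 4 \sqrt{205}\right) 3377} = - \frac{750}{2782648 + 13508 \sqrt{205}}$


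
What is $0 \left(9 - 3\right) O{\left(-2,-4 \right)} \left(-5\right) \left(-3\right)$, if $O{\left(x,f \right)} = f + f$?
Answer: $0$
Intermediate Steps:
$O{\left(x,f \right)} = 2 f$
$0 \left(9 - 3\right) O{\left(-2,-4 \right)} \left(-5\right) \left(-3\right) = 0 \left(9 - 3\right) 2 \left(-4\right) \left(-5\right) \left(-3\right) = 0 \left(9 - 3\right) \left(-8\right) \left(-5\right) \left(-3\right) = 0 \cdot 6 \cdot 40 \left(-3\right) = 0 \left(-120\right) = 0$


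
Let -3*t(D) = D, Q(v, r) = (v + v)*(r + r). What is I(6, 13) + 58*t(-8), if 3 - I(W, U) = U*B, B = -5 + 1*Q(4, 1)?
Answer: 44/3 ≈ 14.667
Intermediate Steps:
Q(v, r) = 4*r*v (Q(v, r) = (2*v)*(2*r) = 4*r*v)
t(D) = -D/3
B = 11 (B = -5 + 1*(4*1*4) = -5 + 1*16 = -5 + 16 = 11)
I(W, U) = 3 - 11*U (I(W, U) = 3 - U*11 = 3 - 11*U)
I(6, 13) + 58*t(-8) = (3 - 11*13) + 58*(-⅓*(-8)) = (3 - 143) + 58*(8/3) = -140 + 464/3 = 44/3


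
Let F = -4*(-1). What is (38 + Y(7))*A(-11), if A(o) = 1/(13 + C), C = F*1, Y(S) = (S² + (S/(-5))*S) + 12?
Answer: 446/85 ≈ 5.2471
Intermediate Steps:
F = 4
Y(S) = 12 + 4*S²/5 (Y(S) = (S² + (S*(-⅕))*S) + 12 = (S² + (-S/5)*S) + 12 = (S² - S²/5) + 12 = 4*S²/5 + 12 = 12 + 4*S²/5)
C = 4 (C = 4*1 = 4)
A(o) = 1/17 (A(o) = 1/(13 + 4) = 1/17)
(38 + Y(7))*A(-11) = (38 + (12 + (⅘)*7²))*(1/17) = (38 + (12 + (⅘)*49))*(1/17) = (38 + (12 + 196/5))*(1/17) = (38 + 256/5)*(1/17) = (446/5)*(1/17) = 446/85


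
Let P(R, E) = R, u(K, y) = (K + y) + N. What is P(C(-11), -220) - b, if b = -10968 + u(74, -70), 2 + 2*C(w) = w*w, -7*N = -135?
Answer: 154059/14 ≈ 11004.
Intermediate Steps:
N = 135/7 (N = -⅐*(-135) = 135/7 ≈ 19.286)
u(K, y) = 135/7 + K + y (u(K, y) = (K + y) + 135/7 = 135/7 + K + y)
C(w) = -1 + w²/2 (C(w) = -1 + (w*w)/2 = -1 + w²/2)
b = -76613/7 (b = -10968 + (135/7 + 74 - 70) = -10968 + 163/7 = -76613/7 ≈ -10945.)
P(C(-11), -220) - b = (-1 + (½)*(-11)²) - 1*(-76613/7) = (-1 + (½)*121) + 76613/7 = (-1 + 121/2) + 76613/7 = 119/2 + 76613/7 = 154059/14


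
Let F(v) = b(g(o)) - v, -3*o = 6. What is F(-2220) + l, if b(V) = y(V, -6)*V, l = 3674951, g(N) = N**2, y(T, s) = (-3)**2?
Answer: 3677207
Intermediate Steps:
o = -2 (o = -1/3*6 = -2)
y(T, s) = 9
b(V) = 9*V
F(v) = 36 - v (F(v) = 9*(-2)**2 - v = 9*4 - v = 36 - v)
F(-2220) + l = (36 - 1*(-2220)) + 3674951 = (36 + 2220) + 3674951 = 2256 + 3674951 = 3677207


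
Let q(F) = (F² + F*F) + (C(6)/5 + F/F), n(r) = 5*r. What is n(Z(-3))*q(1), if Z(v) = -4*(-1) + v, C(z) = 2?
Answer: 17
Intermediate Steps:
Z(v) = 4 + v
q(F) = 7/5 + 2*F² (q(F) = (F² + F*F) + (2/5 + F/F) = (F² + F²) + (2*(⅕) + 1) = 2*F² + (⅖ + 1) = 2*F² + 7/5 = 7/5 + 2*F²)
n(Z(-3))*q(1) = (5*(4 - 3))*(7/5 + 2*1²) = (5*1)*(7/5 + 2*1) = 5*(7/5 + 2) = 5*(17/5) = 17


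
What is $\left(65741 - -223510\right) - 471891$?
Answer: $-182640$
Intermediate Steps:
$\left(65741 - -223510\right) - 471891 = \left(65741 + 223510\right) - 471891 = 289251 - 471891 = -182640$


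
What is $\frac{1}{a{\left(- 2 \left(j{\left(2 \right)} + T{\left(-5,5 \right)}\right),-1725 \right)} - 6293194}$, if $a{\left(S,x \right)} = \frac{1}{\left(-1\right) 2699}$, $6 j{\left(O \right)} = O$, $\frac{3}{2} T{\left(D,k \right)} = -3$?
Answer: $- \frac{2699}{16985330607} \approx -1.589 \cdot 10^{-7}$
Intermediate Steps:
$T{\left(D,k \right)} = -2$ ($T{\left(D,k \right)} = \frac{2}{3} \left(-3\right) = -2$)
$j{\left(O \right)} = \frac{O}{6}$
$a{\left(S,x \right)} = - \frac{1}{2699}$ ($a{\left(S,x \right)} = \frac{1}{-2699} = - \frac{1}{2699}$)
$\frac{1}{a{\left(- 2 \left(j{\left(2 \right)} + T{\left(-5,5 \right)}\right),-1725 \right)} - 6293194} = \frac{1}{- \frac{1}{2699} - 6293194} = \frac{1}{- \frac{16985330607}{2699}} = - \frac{2699}{16985330607}$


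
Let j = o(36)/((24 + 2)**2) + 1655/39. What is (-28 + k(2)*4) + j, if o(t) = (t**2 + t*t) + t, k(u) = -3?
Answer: 3206/507 ≈ 6.3235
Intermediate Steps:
o(t) = t + 2*t**2 (o(t) = (t**2 + t**2) + t = 2*t**2 + t = t + 2*t**2)
j = 23486/507 (j = (36*(1 + 2*36))/((24 + 2)**2) + 1655/39 = (36*(1 + 72))/(26**2) + 1655*(1/39) = (36*73)/676 + 1655/39 = 2628*(1/676) + 1655/39 = 657/169 + 1655/39 = 23486/507 ≈ 46.323)
(-28 + k(2)*4) + j = (-28 - 3*4) + 23486/507 = (-28 - 12) + 23486/507 = -40 + 23486/507 = 3206/507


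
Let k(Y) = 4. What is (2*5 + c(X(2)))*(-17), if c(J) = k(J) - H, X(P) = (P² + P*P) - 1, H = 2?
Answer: -204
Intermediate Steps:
X(P) = -1 + 2*P² (X(P) = (P² + P²) - 1 = 2*P² - 1 = -1 + 2*P²)
c(J) = 2 (c(J) = 4 - 1*2 = 4 - 2 = 2)
(2*5 + c(X(2)))*(-17) = (2*5 + 2)*(-17) = (10 + 2)*(-17) = 12*(-17) = -204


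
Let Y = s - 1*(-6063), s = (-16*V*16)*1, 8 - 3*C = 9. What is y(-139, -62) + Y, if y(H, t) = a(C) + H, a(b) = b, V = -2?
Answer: 19307/3 ≈ 6435.7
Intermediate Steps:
C = -⅓ (C = 8/3 - ⅓*9 = 8/3 - 3 = -⅓ ≈ -0.33333)
y(H, t) = -⅓ + H
s = 512 (s = (-16*(-2)*16)*1 = (32*16)*1 = 512*1 = 512)
Y = 6575 (Y = 512 - 1*(-6063) = 512 + 6063 = 6575)
y(-139, -62) + Y = (-⅓ - 139) + 6575 = -418/3 + 6575 = 19307/3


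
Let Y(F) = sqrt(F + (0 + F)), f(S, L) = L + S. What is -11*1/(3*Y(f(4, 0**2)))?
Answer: -11*sqrt(2)/12 ≈ -1.2964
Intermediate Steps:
Y(F) = sqrt(2)*sqrt(F) (Y(F) = sqrt(F + F) = sqrt(2*F) = sqrt(2)*sqrt(F))
-11*1/(3*Y(f(4, 0**2))) = -11*sqrt(2)/(6*sqrt(0**2 + 4)) = -11*sqrt(2)/(6*sqrt(0 + 4)) = -11*sqrt(2)/12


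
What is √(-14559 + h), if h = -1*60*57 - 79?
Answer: I*√18058 ≈ 134.38*I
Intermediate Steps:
h = -3499 (h = -60*57 - 79 = -3420 - 79 = -3499)
√(-14559 + h) = √(-14559 - 3499) = √(-18058) = I*√18058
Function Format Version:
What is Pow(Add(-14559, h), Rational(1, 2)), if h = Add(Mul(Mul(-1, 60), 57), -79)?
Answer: Mul(I, Pow(18058, Rational(1, 2))) ≈ Mul(134.38, I)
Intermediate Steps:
h = -3499 (h = Add(Mul(-60, 57), -79) = Add(-3420, -79) = -3499)
Pow(Add(-14559, h), Rational(1, 2)) = Pow(Add(-14559, -3499), Rational(1, 2)) = Pow(-18058, Rational(1, 2)) = Mul(I, Pow(18058, Rational(1, 2)))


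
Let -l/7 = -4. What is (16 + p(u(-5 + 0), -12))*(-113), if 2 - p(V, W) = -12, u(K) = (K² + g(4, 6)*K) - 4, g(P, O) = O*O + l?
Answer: -3390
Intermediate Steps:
l = 28 (l = -7*(-4) = 28)
g(P, O) = 28 + O² (g(P, O) = O*O + 28 = O² + 28 = 28 + O²)
u(K) = -4 + K² + 64*K (u(K) = (K² + (28 + 6²)*K) - 4 = (K² + (28 + 36)*K) - 4 = (K² + 64*K) - 4 = -4 + K² + 64*K)
p(V, W) = 14 (p(V, W) = 2 - 1*(-12) = 2 + 12 = 14)
(16 + p(u(-5 + 0), -12))*(-113) = (16 + 14)*(-113) = 30*(-113) = -3390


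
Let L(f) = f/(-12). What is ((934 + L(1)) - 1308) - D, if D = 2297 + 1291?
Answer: -47545/12 ≈ -3962.1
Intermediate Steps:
L(f) = -f/12 (L(f) = f*(-1/12) = -f/12)
D = 3588
((934 + L(1)) - 1308) - D = ((934 - 1/12*1) - 1308) - 1*3588 = ((934 - 1/12) - 1308) - 3588 = (11207/12 - 1308) - 3588 = -4489/12 - 3588 = -47545/12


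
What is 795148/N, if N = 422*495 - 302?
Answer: 198787/52147 ≈ 3.8120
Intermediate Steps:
N = 208588 (N = 208890 - 302 = 208588)
795148/N = 795148/208588 = 795148*(1/208588) = 198787/52147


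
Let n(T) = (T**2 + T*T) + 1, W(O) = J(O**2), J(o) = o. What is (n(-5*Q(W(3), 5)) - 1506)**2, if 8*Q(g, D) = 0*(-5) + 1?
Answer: 2316978225/1024 ≈ 2.2627e+6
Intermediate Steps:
W(O) = O**2
Q(g, D) = 1/8 (Q(g, D) = (0*(-5) + 1)/8 = (0 + 1)/8 = (1/8)*1 = 1/8)
n(T) = 1 + 2*T**2 (n(T) = (T**2 + T**2) + 1 = 2*T**2 + 1 = 1 + 2*T**2)
(n(-5*Q(W(3), 5)) - 1506)**2 = ((1 + 2*(-5*1/8)**2) - 1506)**2 = ((1 + 2*(-5/8)**2) - 1506)**2 = ((1 + 2*(25/64)) - 1506)**2 = ((1 + 25/32) - 1506)**2 = (57/32 - 1506)**2 = (-48135/32)**2 = 2316978225/1024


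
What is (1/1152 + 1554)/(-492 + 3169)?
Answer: 1790209/3083904 ≈ 0.58050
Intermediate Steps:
(1/1152 + 1554)/(-492 + 3169) = (1/1152 + 1554)/2677 = (1790209/1152)*(1/2677) = 1790209/3083904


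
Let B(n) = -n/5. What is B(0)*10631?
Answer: 0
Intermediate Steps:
B(n) = -n/5
B(0)*10631 = -1/5*0*10631 = 0*10631 = 0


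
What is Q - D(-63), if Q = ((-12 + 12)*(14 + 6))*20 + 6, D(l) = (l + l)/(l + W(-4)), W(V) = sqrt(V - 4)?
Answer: 15924/3977 - 252*I*sqrt(2)/3977 ≈ 4.004 - 0.089611*I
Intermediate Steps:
W(V) = sqrt(-4 + V)
D(l) = 2*l/(l + 2*I*sqrt(2)) (D(l) = (l + l)/(l + sqrt(-4 - 4)) = (2*l)/(l + sqrt(-8)) = (2*l)/(l + 2*I*sqrt(2)) = 2*l/(l + 2*I*sqrt(2)))
Q = 6 (Q = (0*20)*20 + 6 = 0*20 + 6 = 0 + 6 = 6)
Q - D(-63) = 6 - 2*(-63)/(-63 + 2*I*sqrt(2)) = 6 - (-126)/(-63 + 2*I*sqrt(2)) = 6 + 126/(-63 + 2*I*sqrt(2))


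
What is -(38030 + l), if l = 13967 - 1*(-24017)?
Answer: -76014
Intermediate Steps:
l = 37984 (l = 13967 + 24017 = 37984)
-(38030 + l) = -(38030 + 37984) = -1*76014 = -76014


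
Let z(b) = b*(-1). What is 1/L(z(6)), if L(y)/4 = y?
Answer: -1/24 ≈ -0.041667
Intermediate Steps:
z(b) = -b
L(y) = 4*y
1/L(z(6)) = 1/(4*(-1*6)) = 1/(4*(-6)) = 1/(-24) = -1/24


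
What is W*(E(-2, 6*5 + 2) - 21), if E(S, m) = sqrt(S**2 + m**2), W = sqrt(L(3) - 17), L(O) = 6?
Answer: I*sqrt(11)*(-21 + 2*sqrt(257)) ≈ 36.69*I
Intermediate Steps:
W = I*sqrt(11) (W = sqrt(6 - 17) = sqrt(-11) = I*sqrt(11) ≈ 3.3166*I)
W*(E(-2, 6*5 + 2) - 21) = (I*sqrt(11))*(sqrt((-2)**2 + (6*5 + 2)**2) - 21) = (I*sqrt(11))*(sqrt(4 + (30 + 2)**2) - 21) = (I*sqrt(11))*(sqrt(4 + 32**2) - 21) = (I*sqrt(11))*(sqrt(4 + 1024) - 21) = (I*sqrt(11))*(sqrt(1028) - 21) = (I*sqrt(11))*(2*sqrt(257) - 21) = (I*sqrt(11))*(-21 + 2*sqrt(257)) = I*sqrt(11)*(-21 + 2*sqrt(257))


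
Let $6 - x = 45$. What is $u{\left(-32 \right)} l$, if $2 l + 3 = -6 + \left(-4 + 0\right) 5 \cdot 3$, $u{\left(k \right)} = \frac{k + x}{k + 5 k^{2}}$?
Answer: $\frac{1633}{3392} \approx 0.48143$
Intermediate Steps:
$x = -39$ ($x = 6 - 45 = -39$)
$u{\left(k \right)} = \frac{-39 + k}{k + 5 k^{2}}$ ($u{\left(k \right)} = \frac{k - 39}{k + 5 k^{2}} = \frac{-39 + k}{k + 5 k^{2}}$)
$l = - \frac{69}{2}$ ($l = - \frac{3}{2} + \frac{-6 + \left(-4 + 0\right) 5 \cdot 3}{2} = - \frac{3}{2} + \frac{-6 + \left(-4\right) 5 \cdot 3}{2} = - \frac{3}{2} + \frac{-6 - 60}{2} = - \frac{3}{2} + \frac{1}{2} \left(-66\right) = - \frac{3}{2} - 33 = - \frac{69}{2} \approx -34.5$)
$u{\left(-32 \right)} l = \frac{-39 - 32}{\left(-32\right) \left(1 + 5 \left(-32\right)\right)} \left(- \frac{69}{2}\right) = \left(- \frac{1}{32}\right) \frac{1}{1 - 160} \left(-71\right) \left(- \frac{69}{2}\right) = \left(- \frac{1}{32}\right) \frac{1}{-159} \left(-71\right) \left(- \frac{69}{2}\right) = \left(- \frac{1}{32}\right) \left(- \frac{1}{159}\right) \left(-71\right) \left(- \frac{69}{2}\right) = \left(- \frac{71}{5088}\right) \left(- \frac{69}{2}\right) = \frac{1633}{3392}$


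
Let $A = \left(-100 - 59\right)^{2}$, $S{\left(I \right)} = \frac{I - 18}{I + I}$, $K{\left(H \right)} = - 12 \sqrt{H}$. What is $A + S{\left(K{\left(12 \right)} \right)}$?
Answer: $\frac{50563}{2} + \frac{\sqrt{3}}{8} \approx 25282.0$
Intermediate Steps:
$S{\left(I \right)} = \frac{-18 + I}{2 I}$
$A = 25281$ ($A = \left(-159\right)^{2} = 25281$)
$A + S{\left(K{\left(12 \right)} \right)} = 25281 + \frac{-18 - 12 \sqrt{12}}{2 \left(- 12 \sqrt{12}\right)} = 25281 + \frac{-18 - 12 \cdot 2 \sqrt{3}}{2 \left(- 12 \cdot 2 \sqrt{3}\right)} = 25281 + \frac{-18 - 24 \sqrt{3}}{2 \left(- 24 \sqrt{3}\right)} = 25281 + \frac{- \frac{\sqrt{3}}{72} \left(-18 - 24 \sqrt{3}\right)}{2} = 25281 - \frac{\sqrt{3} \left(-18 - 24 \sqrt{3}\right)}{144}$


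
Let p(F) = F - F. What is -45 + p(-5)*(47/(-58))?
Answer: -45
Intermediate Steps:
p(F) = 0
-45 + p(-5)*(47/(-58)) = -45 + 0*(47/(-58)) = -45 + 0*(47*(-1/58)) = -45 + 0*(-47/58) = -45 + 0 = -45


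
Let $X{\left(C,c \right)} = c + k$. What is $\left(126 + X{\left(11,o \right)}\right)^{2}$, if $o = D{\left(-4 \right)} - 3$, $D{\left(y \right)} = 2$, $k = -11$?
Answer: $12996$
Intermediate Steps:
$o = -1$ ($o = 2 - 3 = -1$)
$X{\left(C,c \right)} = -11 + c$ ($X{\left(C,c \right)} = c - 11 = -11 + c$)
$\left(126 + X{\left(11,o \right)}\right)^{2} = \left(126 - 12\right)^{2} = 114^{2} = 12996$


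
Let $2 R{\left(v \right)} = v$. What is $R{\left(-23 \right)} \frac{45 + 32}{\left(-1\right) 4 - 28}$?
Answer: $\frac{1771}{64} \approx 27.672$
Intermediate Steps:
$R{\left(v \right)} = \frac{v}{2}$
$R{\left(-23 \right)} \frac{45 + 32}{\left(-1\right) 4 - 28} = \frac{1}{2} \left(-23\right) \frac{45 + 32}{\left(-1\right) 4 - 28} = - \frac{23 \frac{77}{-4 - 28}}{2} = - \frac{23 \frac{77}{-32}}{2} = - \frac{23 \cdot 77 \left(- \frac{1}{32}\right)}{2} = \left(- \frac{23}{2}\right) \left(- \frac{77}{32}\right) = \frac{1771}{64}$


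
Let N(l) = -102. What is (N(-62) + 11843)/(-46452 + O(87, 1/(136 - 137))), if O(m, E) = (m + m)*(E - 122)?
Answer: -11741/67854 ≈ -0.17303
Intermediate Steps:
O(m, E) = 2*m*(-122 + E) (O(m, E) = (2*m)*(-122 + E) = 2*m*(-122 + E))
(N(-62) + 11843)/(-46452 + O(87, 1/(136 - 137))) = (-102 + 11843)/(-46452 + 2*87*(-122 + 1/(136 - 137))) = 11741/(-46452 + 2*87*(-122 + 1/(-1))) = 11741/(-46452 + 2*87*(-122 - 1)) = 11741/(-46452 + 2*87*(-123)) = 11741/(-46452 - 21402) = 11741/(-67854) = 11741*(-1/67854) = -11741/67854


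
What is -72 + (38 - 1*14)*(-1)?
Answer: -96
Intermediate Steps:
-72 + (38 - 1*14)*(-1) = -72 + (38 - 14)*(-1) = -72 + 24*(-1) = -72 - 24 = -96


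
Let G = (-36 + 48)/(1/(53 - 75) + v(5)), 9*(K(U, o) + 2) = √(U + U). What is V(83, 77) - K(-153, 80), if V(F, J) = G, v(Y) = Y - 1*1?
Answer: 146/29 - I*√34/3 ≈ 5.0345 - 1.9437*I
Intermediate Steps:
v(Y) = -1 + Y (v(Y) = Y - 1 = -1 + Y)
K(U, o) = -2 + √2*√U/9 (K(U, o) = -2 + √(U + U)/9 = -2 + √(2*U)/9 = -2 + (√2*√U)/9 = -2 + √2*√U/9)
G = 88/29 (G = (-36 + 48)/(1/(53 - 75) + (-1 + 5)) = 12/(1/(-22) + 4) = 12/(-1/22 + 4) = 12/(87/22) = 12*(22/87) = 88/29 ≈ 3.0345)
V(F, J) = 88/29
V(83, 77) - K(-153, 80) = 88/29 - (-2 + √2*√(-153)/9) = 88/29 - (-2 + √2*(3*I*√17)/9) = 88/29 - (-2 + I*√34/3) = 88/29 + (2 - I*√34/3) = 146/29 - I*√34/3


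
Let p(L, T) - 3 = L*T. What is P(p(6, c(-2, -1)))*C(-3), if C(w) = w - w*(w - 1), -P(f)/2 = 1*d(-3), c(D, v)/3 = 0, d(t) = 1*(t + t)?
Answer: -180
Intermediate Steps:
d(t) = 2*t (d(t) = 1*(2*t) = 2*t)
c(D, v) = 0 (c(D, v) = 3*0 = 0)
p(L, T) = 3 + L*T
P(f) = 12 (P(f) = -2*2*(-3) = -2*(-6) = 12)
C(w) = w - w*(-1 + w)
P(p(6, c(-2, -1)))*C(-3) = 12*(-3*(2 - 1*(-3))) = 12*(-3*(2 + 3)) = 12*(-3*5) = 12*(-15) = -180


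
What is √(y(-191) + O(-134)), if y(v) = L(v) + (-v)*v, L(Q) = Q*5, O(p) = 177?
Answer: I*√37259 ≈ 193.03*I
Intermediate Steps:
L(Q) = 5*Q
y(v) = -v² + 5*v (y(v) = 5*v + (-v)*v = 5*v - v² = -v² + 5*v)
√(y(-191) + O(-134)) = √(-191*(5 - 1*(-191)) + 177) = √(-191*(5 + 191) + 177) = √(-191*196 + 177) = √(-37436 + 177) = √(-37259) = I*√37259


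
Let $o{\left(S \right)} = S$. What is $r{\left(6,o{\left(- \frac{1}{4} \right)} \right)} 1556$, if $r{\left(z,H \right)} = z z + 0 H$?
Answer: $56016$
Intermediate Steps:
$r{\left(z,H \right)} = z^{2}$ ($r{\left(z,H \right)} = z^{2} + 0 = z^{2}$)
$r{\left(6,o{\left(- \frac{1}{4} \right)} \right)} 1556 = 6^{2} \cdot 1556 = 36 \cdot 1556 = 56016$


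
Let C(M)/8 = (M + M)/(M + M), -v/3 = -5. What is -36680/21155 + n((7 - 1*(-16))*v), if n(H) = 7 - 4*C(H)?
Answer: -113111/4231 ≈ -26.734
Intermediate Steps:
v = 15 (v = -3*(-5) = 15)
C(M) = 8 (C(M) = 8*((M + M)/(M + M)) = 8*((2*M)/((2*M))) = 8*((2*M)*(1/(2*M))) = 8*1 = 8)
n(H) = -25 (n(H) = 7 - 4*8 = 7 - 32 = -25)
-36680/21155 + n((7 - 1*(-16))*v) = -36680/21155 - 25 = -36680*1/21155 - 25 = -7336/4231 - 25 = -113111/4231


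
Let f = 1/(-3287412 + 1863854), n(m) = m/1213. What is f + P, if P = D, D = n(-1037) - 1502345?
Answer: -2594214546608489/1726775854 ≈ -1.5023e+6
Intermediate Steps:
n(m) = m/1213 (n(m) = m*(1/1213) = m/1213)
f = -1/1423558 (f = 1/(-1423558) = -1/1423558 ≈ -7.0247e-7)
D = -1822345522/1213 (D = (1/1213)*(-1037) - 1502345 = -1037/1213 - 1502345 = -1822345522/1213 ≈ -1.5023e+6)
P = -1822345522/1213 ≈ -1.5023e+6
f + P = -1/1423558 - 1822345522/1213 = -2594214546608489/1726775854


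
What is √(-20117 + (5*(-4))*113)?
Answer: I*√22377 ≈ 149.59*I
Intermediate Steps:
√(-20117 + (5*(-4))*113) = √(-20117 - 20*113) = √(-20117 - 2260) = √(-22377) = I*√22377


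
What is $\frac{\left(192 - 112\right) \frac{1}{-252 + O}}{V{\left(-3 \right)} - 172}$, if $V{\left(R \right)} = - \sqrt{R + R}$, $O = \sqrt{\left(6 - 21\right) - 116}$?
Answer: $\frac{80}{\left(172 + i \sqrt{6}\right) \left(252 - i \sqrt{131}\right)} \approx 0.0018427 + 5.7414 \cdot 10^{-5} i$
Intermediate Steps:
$O = i \sqrt{131}$ ($O = \sqrt{\left(6 - 21\right) - 116} = \sqrt{-15 - 116} = \sqrt{-131} = i \sqrt{131} \approx 11.446 i$)
$V{\left(R \right)} = - \sqrt{2} \sqrt{R}$ ($V{\left(R \right)} = - \sqrt{2 R} = - \sqrt{2} \sqrt{R}$)
$\frac{\left(192 - 112\right) \frac{1}{-252 + O}}{V{\left(-3 \right)} - 172} = \frac{\left(192 - 112\right) \frac{1}{-252 + i \sqrt{131}}}{- \sqrt{2} \sqrt{-3} - 172} = \frac{80 \frac{1}{-252 + i \sqrt{131}}}{- \sqrt{2} i \sqrt{3} - 172} = \frac{80 \frac{1}{-252 + i \sqrt{131}}}{- i \sqrt{6} - 172} = \frac{80 \frac{1}{-252 + i \sqrt{131}}}{-172 - i \sqrt{6}} = \frac{80}{\left(-252 + i \sqrt{131}\right) \left(-172 - i \sqrt{6}\right)}$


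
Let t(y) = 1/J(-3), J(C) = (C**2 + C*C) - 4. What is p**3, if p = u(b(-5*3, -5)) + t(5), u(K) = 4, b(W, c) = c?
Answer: 185193/2744 ≈ 67.490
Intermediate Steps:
J(C) = -4 + 2*C**2 (J(C) = (C**2 + C**2) - 4 = 2*C**2 - 4 = -4 + 2*C**2)
t(y) = 1/14 (t(y) = 1/(-4 + 2*(-3)**2) = 1/(-4 + 2*9) = 1/(-4 + 18) = 1/14)
p = 57/14 (p = 4 + 1/14 = 57/14 ≈ 4.0714)
p**3 = (57/14)**3 = 185193/2744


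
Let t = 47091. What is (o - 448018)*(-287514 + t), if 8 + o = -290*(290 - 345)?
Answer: 103881008148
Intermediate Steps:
o = 15942 (o = -8 - 290*(290 - 345) = -8 - 290*(-55) = -8 + 15950 = 15942)
(o - 448018)*(-287514 + t) = (15942 - 448018)*(-287514 + 47091) = -432076*(-240423) = 103881008148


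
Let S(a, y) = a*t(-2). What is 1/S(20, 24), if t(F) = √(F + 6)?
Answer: 1/40 ≈ 0.025000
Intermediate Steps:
t(F) = √(6 + F)
S(a, y) = 2*a (S(a, y) = a*√(6 - 2) = a*√4 = a*2 = 2*a)
1/S(20, 24) = 1/(2*20) = 1/40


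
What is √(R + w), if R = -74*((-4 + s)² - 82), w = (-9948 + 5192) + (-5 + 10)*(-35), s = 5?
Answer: √1063 ≈ 32.604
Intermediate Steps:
w = -4931 (w = -4756 + 5*(-35) = -4756 - 175 = -4931)
R = 5994 (R = -74*((-4 + 5)² - 82) = -74*(1² - 82) = -74*(1 - 82) = -74*(-81) = 5994)
√(R + w) = √(5994 - 4931) = √1063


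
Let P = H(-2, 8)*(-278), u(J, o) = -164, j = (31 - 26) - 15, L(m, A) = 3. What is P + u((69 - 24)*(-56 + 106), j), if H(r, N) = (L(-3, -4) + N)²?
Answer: -33802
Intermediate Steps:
j = -10 (j = 5 - 15 = -10)
H(r, N) = (3 + N)²
P = -33638 (P = (3 + 8)²*(-278) = 11²*(-278) = 121*(-278) = -33638)
P + u((69 - 24)*(-56 + 106), j) = -33638 - 164 = -33802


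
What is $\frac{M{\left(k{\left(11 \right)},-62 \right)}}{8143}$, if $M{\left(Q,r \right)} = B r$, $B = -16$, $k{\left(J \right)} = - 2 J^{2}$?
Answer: $\frac{992}{8143} \approx 0.12182$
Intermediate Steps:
$M{\left(Q,r \right)} = - 16 r$
$\frac{M{\left(k{\left(11 \right)},-62 \right)}}{8143} = \frac{\left(-16\right) \left(-62\right)}{8143} = 992 \cdot \frac{1}{8143} = \frac{992}{8143}$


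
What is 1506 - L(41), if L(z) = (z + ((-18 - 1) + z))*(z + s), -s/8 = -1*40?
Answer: -21237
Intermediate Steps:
s = 320 (s = -(-8)*40 = -8*(-40) = 320)
L(z) = (-19 + 2*z)*(320 + z) (L(z) = (z + ((-18 - 1) + z))*(z + 320) = (z + (-19 + z))*(320 + z) = (-19 + 2*z)*(320 + z))
1506 - L(41) = 1506 - (-6080 + 2*41² + 621*41) = 1506 - (-6080 + 2*1681 + 25461) = 1506 - (-6080 + 3362 + 25461) = 1506 - 1*22743 = 1506 - 22743 = -21237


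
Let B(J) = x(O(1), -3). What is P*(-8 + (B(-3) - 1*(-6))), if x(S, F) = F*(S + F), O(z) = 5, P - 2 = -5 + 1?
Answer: 16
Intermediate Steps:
P = -2 (P = 2 + (-5 + 1) = 2 - 4 = -2)
x(S, F) = F*(F + S)
B(J) = -6 (B(J) = -3*(-3 + 5) = -3*2 = -6)
P*(-8 + (B(-3) - 1*(-6))) = -2*(-8 + (-6 - 1*(-6))) = -2*(-8 + (-6 + 6)) = -2*(-8 + 0) = -2*(-8) = 16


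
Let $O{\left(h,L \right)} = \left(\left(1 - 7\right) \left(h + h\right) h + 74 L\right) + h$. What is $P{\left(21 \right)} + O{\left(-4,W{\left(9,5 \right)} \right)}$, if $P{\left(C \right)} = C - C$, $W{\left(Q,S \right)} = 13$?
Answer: $766$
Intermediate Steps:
$P{\left(C \right)} = 0$
$O{\left(h,L \right)} = h - 12 h^{2} + 74 L$ ($O{\left(h,L \right)} = \left(- 6 \cdot 2 h h + 74 L\right) + h = \left(- 12 h h + 74 L\right) + h = \left(- 12 h^{2} + 74 L\right) + h = h - 12 h^{2} + 74 L$)
$P{\left(21 \right)} + O{\left(-4,W{\left(9,5 \right)} \right)} = 0 - \left(-958 + 192\right) = 0 - -766 = 0 + 766 = 766$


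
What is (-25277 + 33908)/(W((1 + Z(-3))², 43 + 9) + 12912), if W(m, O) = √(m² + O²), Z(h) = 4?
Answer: 111443472/166716415 - 8631*√3329/166716415 ≈ 0.66547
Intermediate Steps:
W(m, O) = √(O² + m²)
(-25277 + 33908)/(W((1 + Z(-3))², 43 + 9) + 12912) = (-25277 + 33908)/(√((43 + 9)² + ((1 + 4)²)²) + 12912) = 8631/(√(52² + (5²)²) + 12912) = 8631/(√(2704 + 25²) + 12912) = 8631/(√(2704 + 625) + 12912) = 8631/(√3329 + 12912) = 8631/(12912 + √3329)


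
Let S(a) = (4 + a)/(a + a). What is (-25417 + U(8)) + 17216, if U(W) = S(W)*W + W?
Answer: -8187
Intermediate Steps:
S(a) = (4 + a)/(2*a) (S(a) = (4 + a)/((2*a)) = (4 + a)*(1/(2*a)) = (4 + a)/(2*a))
U(W) = 2 + 3*W/2 (U(W) = ((4 + W)/(2*W))*W + W = (2 + W/2) + W = 2 + 3*W/2)
(-25417 + U(8)) + 17216 = (-25417 + (2 + (3/2)*8)) + 17216 = (-25417 + (2 + 12)) + 17216 = (-25417 + 14) + 17216 = -25403 + 17216 = -8187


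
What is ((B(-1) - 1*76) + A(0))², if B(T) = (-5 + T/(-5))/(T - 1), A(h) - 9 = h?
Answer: 104329/25 ≈ 4173.2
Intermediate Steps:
A(h) = 9 + h
B(T) = (-5 - T/5)/(-1 + T) (B(T) = (-5 + T*(-⅕))/(-1 + T) = (-5 - T/5)/(-1 + T))
((B(-1) - 1*76) + A(0))² = (((-25 - 1*(-1))/(5*(-1 - 1)) - 1*76) + (9 + 0))² = (((⅕)*(-25 + 1)/(-2) - 76) + 9)² = (((⅕)*(-½)*(-24) - 76) + 9)² = ((12/5 - 76) + 9)² = (-368/5 + 9)² = (-323/5)² = 104329/25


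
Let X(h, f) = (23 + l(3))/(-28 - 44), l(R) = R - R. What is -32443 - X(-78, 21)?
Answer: -2335873/72 ≈ -32443.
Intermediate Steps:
l(R) = 0
X(h, f) = -23/72 (X(h, f) = (23 + 0)/(-28 - 44) = 23/(-72) = 23*(-1/72) = -23/72)
-32443 - X(-78, 21) = -32443 - 1*(-23/72) = -32443 + 23/72 = -2335873/72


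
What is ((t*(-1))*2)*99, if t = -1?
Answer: 198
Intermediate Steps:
((t*(-1))*2)*99 = (-1*(-1)*2)*99 = (1*2)*99 = 2*99 = 198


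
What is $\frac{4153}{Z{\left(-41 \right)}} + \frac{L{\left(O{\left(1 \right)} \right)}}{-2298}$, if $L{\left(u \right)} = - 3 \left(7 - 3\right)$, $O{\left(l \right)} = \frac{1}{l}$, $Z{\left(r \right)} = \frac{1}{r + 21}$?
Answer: $- \frac{31811978}{383} \approx -83060.0$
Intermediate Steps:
$Z{\left(r \right)} = \frac{1}{21 + r}$
$L{\left(u \right)} = -12$ ($L{\left(u \right)} = \left(-3\right) 4 = -12$)
$\frac{4153}{Z{\left(-41 \right)}} + \frac{L{\left(O{\left(1 \right)} \right)}}{-2298} = \frac{4153}{\frac{1}{21 - 41}} - \frac{12}{-2298} = \frac{4153}{\frac{1}{-20}} - - \frac{2}{383} = \frac{4153}{- \frac{1}{20}} + \frac{2}{383} = 4153 \left(-20\right) + \frac{2}{383} = -83060 + \frac{2}{383} = - \frac{31811978}{383}$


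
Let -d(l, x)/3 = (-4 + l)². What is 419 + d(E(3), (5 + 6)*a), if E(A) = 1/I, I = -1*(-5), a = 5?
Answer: 9392/25 ≈ 375.68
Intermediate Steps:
I = 5
E(A) = ⅕ (E(A) = 1/5 = ⅕)
d(l, x) = -3*(-4 + l)²
419 + d(E(3), (5 + 6)*a) = 419 - 3*(-4 + ⅕)² = 419 - 3*(-19/5)² = 419 - 3*361/25 = 419 - 1083/25 = 9392/25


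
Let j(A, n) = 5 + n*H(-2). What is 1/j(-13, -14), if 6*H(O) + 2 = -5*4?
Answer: 3/169 ≈ 0.017751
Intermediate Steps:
H(O) = -11/3 (H(O) = -⅓ + (-5*4)/6 = -⅓ + (⅙)*(-20) = -⅓ - 10/3 = -11/3)
j(A, n) = 5 - 11*n/3 (j(A, n) = 5 + n*(-11/3) = 5 - 11*n/3)
1/j(-13, -14) = 1/(5 - 11/3*(-14)) = 1/(5 + 154/3) = 1/(169/3) = 3/169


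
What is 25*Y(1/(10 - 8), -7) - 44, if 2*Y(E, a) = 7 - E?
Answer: 149/4 ≈ 37.250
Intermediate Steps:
Y(E, a) = 7/2 - E/2 (Y(E, a) = (7 - E)/2 = 7/2 - E/2)
25*Y(1/(10 - 8), -7) - 44 = 25*(7/2 - 1/(2*(10 - 8))) - 44 = 25*(7/2 - ½/2) - 44 = 25*(7/2 - ½*½) - 44 = 25*(7/2 - ¼) - 44 = 25*(13/4) - 44 = 325/4 - 44 = 149/4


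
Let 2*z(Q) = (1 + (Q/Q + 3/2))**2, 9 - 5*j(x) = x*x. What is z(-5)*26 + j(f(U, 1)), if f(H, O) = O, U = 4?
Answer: 3217/20 ≈ 160.85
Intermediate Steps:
j(x) = 9/5 - x**2/5 (j(x) = 9/5 - x*x/5 = 9/5 - x**2/5)
z(Q) = 49/8 (z(Q) = (1 + (Q/Q + 3/2))**2/2 = (1 + (1 + 3*(1/2)))**2/2 = (1 + (1 + 3/2))**2/2 = (1 + 5/2)**2/2 = (7/2)**2/2 = (1/2)*(49/4) = 49/8)
z(-5)*26 + j(f(U, 1)) = (49/8)*26 + (9/5 - 1/5*1**2) = 637/4 + (9/5 - 1/5*1) = 637/4 + (9/5 - 1/5) = 637/4 + 8/5 = 3217/20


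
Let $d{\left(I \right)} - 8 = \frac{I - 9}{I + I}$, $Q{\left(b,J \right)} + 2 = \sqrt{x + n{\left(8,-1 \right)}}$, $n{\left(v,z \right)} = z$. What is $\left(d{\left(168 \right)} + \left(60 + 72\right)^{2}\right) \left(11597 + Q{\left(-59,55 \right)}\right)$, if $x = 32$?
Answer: $\frac{22638507015}{112} + \frac{1952437 \sqrt{31}}{112} \approx 2.0223 \cdot 10^{8}$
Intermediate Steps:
$Q{\left(b,J \right)} = -2 + \sqrt{31}$ ($Q{\left(b,J \right)} = -2 + \sqrt{32 - 1} = -2 + \sqrt{31}$)
$d{\left(I \right)} = 8 + \frac{-9 + I}{2 I}$ ($d{\left(I \right)} = 8 + \frac{I - 9}{I + I} = 8 + \frac{-9 + I}{2 I}$)
$\left(d{\left(168 \right)} + \left(60 + 72\right)^{2}\right) \left(11597 + Q{\left(-59,55 \right)}\right) = \left(\frac{-9 + 17 \cdot 168}{2 \cdot 168} + \left(60 + 72\right)^{2}\right) \left(11597 - \left(2 - \sqrt{31}\right)\right) = \left(\frac{1}{2} \cdot \frac{1}{168} \left(-9 + 2856\right) + 132^{2}\right) \left(11595 + \sqrt{31}\right) = \left(\frac{1}{2} \cdot \frac{1}{168} \cdot 2847 + 17424\right) \left(11595 + \sqrt{31}\right) = \left(\frac{949}{112} + 17424\right) \left(11595 + \sqrt{31}\right) = \frac{1952437 \left(11595 + \sqrt{31}\right)}{112} = \frac{22638507015}{112} + \frac{1952437 \sqrt{31}}{112}$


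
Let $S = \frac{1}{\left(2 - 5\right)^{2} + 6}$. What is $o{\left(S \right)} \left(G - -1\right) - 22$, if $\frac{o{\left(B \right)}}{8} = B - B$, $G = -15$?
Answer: $-22$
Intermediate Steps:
$S = \frac{1}{15}$ ($S = \frac{1}{\left(-3\right)^{2} + 6} = \frac{1}{9 + 6} = \frac{1}{15} \approx 0.066667$)
$o{\left(B \right)} = 0$ ($o{\left(B \right)} = 8 \left(B - B\right) = 8 \cdot 0 = 0$)
$o{\left(S \right)} \left(G - -1\right) - 22 = 0 \left(-15 - -1\right) - 22 = 0 \left(-15 + 1\right) - 22 = 0 \left(-14\right) - 22 = 0 - 22 = -22$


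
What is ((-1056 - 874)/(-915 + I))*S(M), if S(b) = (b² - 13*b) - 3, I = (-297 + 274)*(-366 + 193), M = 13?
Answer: 2895/1532 ≈ 1.8897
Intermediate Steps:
I = 3979 (I = -23*(-173) = 3979)
S(b) = -3 + b² - 13*b
((-1056 - 874)/(-915 + I))*S(M) = ((-1056 - 874)/(-915 + 3979))*(-3 + 13² - 13*13) = (-1930/3064)*(-3 + 169 - 169) = -1930*1/3064*(-3) = -965/1532*(-3) = 2895/1532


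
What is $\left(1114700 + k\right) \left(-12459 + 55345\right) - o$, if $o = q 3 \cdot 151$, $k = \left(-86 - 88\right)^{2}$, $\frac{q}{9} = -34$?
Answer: $49103579354$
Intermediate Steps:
$q = -306$ ($q = 9 \left(-34\right) = -306$)
$k = 30276$ ($k = \left(-174\right)^{2} = 30276$)
$o = -138618$ ($o = \left(-306\right) 3 \cdot 151 = \left(-918\right) 151 = -138618$)
$\left(1114700 + k\right) \left(-12459 + 55345\right) - o = \left(1114700 + 30276\right) \left(-12459 + 55345\right) - -138618 = 1144976 \cdot 42886 + 138618 = 49103440736 + 138618 = 49103579354$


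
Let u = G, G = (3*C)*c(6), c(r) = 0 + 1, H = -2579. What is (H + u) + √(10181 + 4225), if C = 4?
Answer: -2567 + 49*√6 ≈ -2447.0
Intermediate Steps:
c(r) = 1
G = 12 (G = (3*4)*1 = 12*1 = 12)
u = 12
(H + u) + √(10181 + 4225) = (-2579 + 12) + √(10181 + 4225) = -2567 + √14406 = -2567 + 49*√6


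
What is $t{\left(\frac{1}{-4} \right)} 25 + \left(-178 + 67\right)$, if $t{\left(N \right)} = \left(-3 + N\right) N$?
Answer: $- \frac{1451}{16} \approx -90.688$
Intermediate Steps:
$t{\left(N \right)} = N \left(-3 + N\right)$
$t{\left(\frac{1}{-4} \right)} 25 + \left(-178 + 67\right) = \frac{-3 + \frac{1}{-4}}{-4} \cdot 25 + \left(-178 + 67\right) = - \frac{-3 - \frac{1}{4}}{4} \cdot 25 - 111 = \left(- \frac{1}{4}\right) \left(- \frac{13}{4}\right) 25 - 111 = \frac{13}{16} \cdot 25 - 111 = \frac{325}{16} - 111 = - \frac{1451}{16}$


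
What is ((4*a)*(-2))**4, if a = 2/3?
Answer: 65536/81 ≈ 809.09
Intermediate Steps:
a = 2/3 (a = 2*(1/3) = 2/3 ≈ 0.66667)
((4*a)*(-2))**4 = ((4*(2/3))*(-2))**4 = ((8/3)*(-2))**4 = (-16/3)**4 = 65536/81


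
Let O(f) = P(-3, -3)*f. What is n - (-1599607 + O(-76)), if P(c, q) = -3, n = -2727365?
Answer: -1127986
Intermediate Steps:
O(f) = -3*f
n - (-1599607 + O(-76)) = -2727365 - (-1599607 - 3*(-76)) = -2727365 - (-1599607 + 228) = -2727365 - 1*(-1599379) = -2727365 + 1599379 = -1127986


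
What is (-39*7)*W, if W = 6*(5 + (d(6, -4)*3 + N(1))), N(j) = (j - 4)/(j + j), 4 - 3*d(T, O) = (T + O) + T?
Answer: 819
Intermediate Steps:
d(T, O) = 4/3 - 2*T/3 - O/3 (d(T, O) = 4/3 - ((T + O) + T)/3 = 4/3 - ((O + T) + T)/3 = 4/3 - (O + 2*T)/3 = 4/3 + (-2*T/3 - O/3) = 4/3 - 2*T/3 - O/3)
N(j) = (-4 + j)/(2*j) (N(j) = (-4 + j)/((2*j)) = (-4 + j)*(1/(2*j)) = (-4 + j)/(2*j))
W = -3 (W = 6*(5 + ((4/3 - ⅔*6 - ⅓*(-4))*3 + (½)*(-4 + 1)/1)) = 6*(5 + ((4/3 - 4 + 4/3)*3 + (½)*1*(-3))) = 6*(5 + (-4/3*3 - 3/2)) = 6*(5 + (-4 - 3/2)) = 6*(5 - 11/2) = 6*(-½) = -3)
(-39*7)*W = -39*7*(-3) = -273*(-3) = 819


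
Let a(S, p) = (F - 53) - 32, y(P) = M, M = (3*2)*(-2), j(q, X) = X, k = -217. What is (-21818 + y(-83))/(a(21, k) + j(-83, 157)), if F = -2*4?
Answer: -10915/32 ≈ -341.09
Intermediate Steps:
M = -12 (M = 6*(-2) = -12)
F = -8
y(P) = -12
a(S, p) = -93 (a(S, p) = (-8 - 53) - 32 = -61 - 32 = -93)
(-21818 + y(-83))/(a(21, k) + j(-83, 157)) = (-21818 - 12)/(-93 + 157) = -21830/64 = -21830*1/64 = -10915/32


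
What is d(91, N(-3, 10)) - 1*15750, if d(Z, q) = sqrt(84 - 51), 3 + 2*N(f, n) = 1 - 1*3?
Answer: -15750 + sqrt(33) ≈ -15744.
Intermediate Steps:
N(f, n) = -5/2 (N(f, n) = -3/2 + (1 - 1*3)/2 = -3/2 + (1 - 3)/2 = -3/2 + (1/2)*(-2) = -3/2 - 1 = -5/2)
d(Z, q) = sqrt(33)
d(91, N(-3, 10)) - 1*15750 = sqrt(33) - 1*15750 = sqrt(33) - 15750 = -15750 + sqrt(33)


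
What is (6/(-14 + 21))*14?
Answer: 12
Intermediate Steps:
(6/(-14 + 21))*14 = (6/7)*14 = 12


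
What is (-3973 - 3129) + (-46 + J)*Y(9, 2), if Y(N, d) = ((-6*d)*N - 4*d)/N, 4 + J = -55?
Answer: -17246/3 ≈ -5748.7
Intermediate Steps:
J = -59 (J = -4 - 55 = -59)
Y(N, d) = (-4*d - 6*N*d)/N (Y(N, d) = (-6*N*d - 4*d)/N = (-4*d - 6*N*d)/N)
(-3973 - 3129) + (-46 + J)*Y(9, 2) = (-3973 - 3129) + (-46 - 59)*(-6*2 - 4*2/9) = -7102 - 105*(-12 - 4*2*⅑) = -7102 - 105*(-12 - 8/9) = -7102 - 105*(-116/9) = -7102 + 4060/3 = -17246/3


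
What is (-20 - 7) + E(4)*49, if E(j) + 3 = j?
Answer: 22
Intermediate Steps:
E(j) = -3 + j
(-20 - 7) + E(4)*49 = (-20 - 7) + (-3 + 4)*49 = -27 + 1*49 = -27 + 49 = 22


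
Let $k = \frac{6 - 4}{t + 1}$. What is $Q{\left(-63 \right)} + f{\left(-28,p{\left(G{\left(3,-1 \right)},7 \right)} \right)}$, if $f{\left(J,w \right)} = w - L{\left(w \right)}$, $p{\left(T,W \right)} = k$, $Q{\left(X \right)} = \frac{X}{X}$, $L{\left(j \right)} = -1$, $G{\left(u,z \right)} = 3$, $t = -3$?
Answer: $1$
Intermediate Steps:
$k = -1$ ($k = \frac{6 - 4}{-3 + 1} = \frac{2}{-2} = 2 \left(- \frac{1}{2}\right) = -1$)
$Q{\left(X \right)} = 1$
$p{\left(T,W \right)} = -1$
$f{\left(J,w \right)} = 1 + w$ ($f{\left(J,w \right)} = w - -1 = w + 1 = 1 + w$)
$Q{\left(-63 \right)} + f{\left(-28,p{\left(G{\left(3,-1 \right)},7 \right)} \right)} = 1 + \left(1 - 1\right) = 1 + 0 = 1$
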